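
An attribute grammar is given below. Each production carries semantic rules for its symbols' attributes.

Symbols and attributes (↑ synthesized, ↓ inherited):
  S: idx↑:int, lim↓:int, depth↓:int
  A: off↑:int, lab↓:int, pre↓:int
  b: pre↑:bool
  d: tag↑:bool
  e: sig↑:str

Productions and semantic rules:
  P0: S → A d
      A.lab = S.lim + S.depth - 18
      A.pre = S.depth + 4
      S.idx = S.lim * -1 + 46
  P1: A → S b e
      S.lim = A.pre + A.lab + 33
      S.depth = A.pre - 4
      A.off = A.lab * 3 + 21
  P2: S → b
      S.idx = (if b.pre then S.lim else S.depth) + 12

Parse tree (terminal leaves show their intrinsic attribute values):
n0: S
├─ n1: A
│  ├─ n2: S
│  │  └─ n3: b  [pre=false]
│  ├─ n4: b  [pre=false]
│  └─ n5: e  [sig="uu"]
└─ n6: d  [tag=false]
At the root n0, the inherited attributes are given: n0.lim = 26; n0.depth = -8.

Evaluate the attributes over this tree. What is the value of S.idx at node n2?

1. n0.lim = 26  [given at root]
2. n0.depth = -8  [given at root]
3. n1.lab = 0  [S.lim + S.depth - 18]
4. n1.pre = -4  [S.depth + 4]
5. n2.lim = 29  [A.pre + A.lab + 33]
6. n2.depth = -8  [A.pre - 4]
7. n3.pre = false  [terminal]
8. n2.idx = 4  [(if b.pre then S.lim else S.depth) + 12]
9. n4.pre = false  [terminal]
10. n5.sig = "uu"  [terminal]
11. n1.off = 21  [A.lab * 3 + 21]
12. n6.tag = false  [terminal]
13. n0.idx = 20  [S.lim * -1 + 46]

4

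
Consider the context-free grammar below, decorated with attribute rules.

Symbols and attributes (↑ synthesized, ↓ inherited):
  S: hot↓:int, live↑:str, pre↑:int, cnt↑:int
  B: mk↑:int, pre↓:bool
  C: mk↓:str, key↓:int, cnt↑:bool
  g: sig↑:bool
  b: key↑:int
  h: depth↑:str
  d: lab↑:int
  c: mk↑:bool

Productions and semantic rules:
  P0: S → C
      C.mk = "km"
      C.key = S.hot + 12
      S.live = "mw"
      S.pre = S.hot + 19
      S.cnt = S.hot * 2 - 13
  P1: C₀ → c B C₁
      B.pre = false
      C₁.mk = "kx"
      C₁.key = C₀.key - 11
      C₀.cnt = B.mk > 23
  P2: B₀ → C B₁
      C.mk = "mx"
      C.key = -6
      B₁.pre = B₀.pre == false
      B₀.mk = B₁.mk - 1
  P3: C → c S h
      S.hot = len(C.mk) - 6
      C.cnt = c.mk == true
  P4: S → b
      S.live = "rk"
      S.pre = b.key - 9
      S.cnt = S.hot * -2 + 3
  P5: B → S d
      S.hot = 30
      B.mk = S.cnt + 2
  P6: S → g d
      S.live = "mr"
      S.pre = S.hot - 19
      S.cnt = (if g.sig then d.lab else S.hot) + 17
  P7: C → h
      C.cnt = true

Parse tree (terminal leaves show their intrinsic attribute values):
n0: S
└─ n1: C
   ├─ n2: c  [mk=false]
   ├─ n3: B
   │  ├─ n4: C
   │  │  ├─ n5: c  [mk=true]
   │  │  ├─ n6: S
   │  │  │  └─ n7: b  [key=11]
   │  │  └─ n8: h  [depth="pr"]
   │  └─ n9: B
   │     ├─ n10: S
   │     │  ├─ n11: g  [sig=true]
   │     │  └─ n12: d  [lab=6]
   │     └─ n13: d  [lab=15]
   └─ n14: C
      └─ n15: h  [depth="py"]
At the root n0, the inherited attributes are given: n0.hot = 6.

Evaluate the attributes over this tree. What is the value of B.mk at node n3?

24

1. n0.hot = 6  [given at root]
2. n1.mk = "km"  ["km"]
3. n1.key = 18  [S.hot + 12]
4. n2.mk = false  [terminal]
5. n3.pre = false  [false]
6. n4.mk = "mx"  ["mx"]
7. n4.key = -6  [-6]
8. n5.mk = true  [terminal]
9. n6.hot = -4  [len(C.mk) - 6]
10. n7.key = 11  [terminal]
11. n6.live = "rk"  ["rk"]
12. n6.pre = 2  [b.key - 9]
13. n6.cnt = 11  [S.hot * -2 + 3]
14. n8.depth = "pr"  [terminal]
15. n4.cnt = true  [c.mk == true]
16. n9.pre = true  [B₀.pre == false]
17. n10.hot = 30  [30]
18. n11.sig = true  [terminal]
19. n12.lab = 6  [terminal]
20. n10.live = "mr"  ["mr"]
21. n10.pre = 11  [S.hot - 19]
22. n10.cnt = 23  [(if g.sig then d.lab else S.hot) + 17]
23. n13.lab = 15  [terminal]
24. n9.mk = 25  [S.cnt + 2]
25. n3.mk = 24  [B₁.mk - 1]
26. n14.mk = "kx"  ["kx"]
27. n14.key = 7  [C₀.key - 11]
28. n15.depth = "py"  [terminal]
29. n14.cnt = true  [true]
30. n1.cnt = true  [B.mk > 23]
31. n0.live = "mw"  ["mw"]
32. n0.pre = 25  [S.hot + 19]
33. n0.cnt = -1  [S.hot * 2 - 13]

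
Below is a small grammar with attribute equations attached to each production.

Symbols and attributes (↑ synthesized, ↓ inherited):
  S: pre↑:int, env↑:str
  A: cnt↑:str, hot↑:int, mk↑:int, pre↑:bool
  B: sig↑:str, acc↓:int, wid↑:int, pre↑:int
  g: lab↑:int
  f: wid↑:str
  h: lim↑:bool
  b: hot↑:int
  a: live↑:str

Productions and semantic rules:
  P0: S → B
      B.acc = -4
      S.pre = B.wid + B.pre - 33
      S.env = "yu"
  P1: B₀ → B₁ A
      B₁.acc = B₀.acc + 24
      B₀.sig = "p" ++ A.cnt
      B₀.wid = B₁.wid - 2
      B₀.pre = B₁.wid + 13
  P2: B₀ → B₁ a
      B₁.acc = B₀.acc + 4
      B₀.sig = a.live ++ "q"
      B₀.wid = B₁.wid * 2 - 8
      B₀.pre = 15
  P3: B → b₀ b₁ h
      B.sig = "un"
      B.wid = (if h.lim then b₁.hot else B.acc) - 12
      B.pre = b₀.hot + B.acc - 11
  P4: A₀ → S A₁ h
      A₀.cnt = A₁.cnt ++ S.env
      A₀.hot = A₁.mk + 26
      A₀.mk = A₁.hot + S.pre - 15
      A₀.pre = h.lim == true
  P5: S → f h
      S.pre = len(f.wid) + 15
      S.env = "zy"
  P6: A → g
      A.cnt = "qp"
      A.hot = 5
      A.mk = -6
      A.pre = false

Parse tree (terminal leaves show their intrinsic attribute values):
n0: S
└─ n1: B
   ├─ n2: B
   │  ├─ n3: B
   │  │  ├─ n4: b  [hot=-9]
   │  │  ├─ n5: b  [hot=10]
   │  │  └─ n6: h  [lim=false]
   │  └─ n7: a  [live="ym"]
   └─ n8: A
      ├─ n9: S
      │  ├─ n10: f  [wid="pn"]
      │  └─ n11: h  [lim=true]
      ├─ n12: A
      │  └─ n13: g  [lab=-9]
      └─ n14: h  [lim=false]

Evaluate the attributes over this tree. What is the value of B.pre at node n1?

1. n1.acc = -4  [-4]
2. n2.acc = 20  [B₀.acc + 24]
3. n3.acc = 24  [B₀.acc + 4]
4. n4.hot = -9  [terminal]
5. n5.hot = 10  [terminal]
6. n6.lim = false  [terminal]
7. n3.sig = "un"  ["un"]
8. n3.wid = 12  [(if h.lim then b₁.hot else B.acc) - 12]
9. n3.pre = 4  [b₀.hot + B.acc - 11]
10. n7.live = "ym"  [terminal]
11. n2.sig = "ymq"  [a.live ++ "q"]
12. n2.wid = 16  [B₁.wid * 2 - 8]
13. n2.pre = 15  [15]
14. n10.wid = "pn"  [terminal]
15. n11.lim = true  [terminal]
16. n9.pre = 17  [len(f.wid) + 15]
17. n9.env = "zy"  ["zy"]
18. n13.lab = -9  [terminal]
19. n12.cnt = "qp"  ["qp"]
20. n12.hot = 5  [5]
21. n12.mk = -6  [-6]
22. n12.pre = false  [false]
23. n14.lim = false  [terminal]
24. n8.cnt = "qpzy"  [A₁.cnt ++ S.env]
25. n8.hot = 20  [A₁.mk + 26]
26. n8.mk = 7  [A₁.hot + S.pre - 15]
27. n8.pre = false  [h.lim == true]
28. n1.sig = "pqpzy"  ["p" ++ A.cnt]
29. n1.wid = 14  [B₁.wid - 2]
30. n1.pre = 29  [B₁.wid + 13]
31. n0.pre = 10  [B.wid + B.pre - 33]
32. n0.env = "yu"  ["yu"]

29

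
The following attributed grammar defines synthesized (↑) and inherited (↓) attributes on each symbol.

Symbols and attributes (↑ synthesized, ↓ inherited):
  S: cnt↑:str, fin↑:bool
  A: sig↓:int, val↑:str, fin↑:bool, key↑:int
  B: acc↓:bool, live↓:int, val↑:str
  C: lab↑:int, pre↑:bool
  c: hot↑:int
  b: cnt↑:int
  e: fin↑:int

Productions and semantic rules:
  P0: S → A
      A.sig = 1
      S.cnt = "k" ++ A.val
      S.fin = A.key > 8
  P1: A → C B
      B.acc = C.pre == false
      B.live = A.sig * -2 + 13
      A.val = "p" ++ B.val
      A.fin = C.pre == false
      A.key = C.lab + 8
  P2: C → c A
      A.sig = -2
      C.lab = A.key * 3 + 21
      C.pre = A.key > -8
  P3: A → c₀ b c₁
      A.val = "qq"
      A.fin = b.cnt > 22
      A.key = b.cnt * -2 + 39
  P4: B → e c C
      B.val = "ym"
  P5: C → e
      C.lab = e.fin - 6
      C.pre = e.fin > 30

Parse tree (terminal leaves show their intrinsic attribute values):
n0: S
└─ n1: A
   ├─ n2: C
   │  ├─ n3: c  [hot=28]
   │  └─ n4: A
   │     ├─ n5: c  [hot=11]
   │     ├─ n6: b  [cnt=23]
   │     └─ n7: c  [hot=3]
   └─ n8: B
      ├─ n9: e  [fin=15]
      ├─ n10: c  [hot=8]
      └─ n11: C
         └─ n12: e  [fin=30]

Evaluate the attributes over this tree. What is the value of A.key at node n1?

1. n1.sig = 1  [1]
2. n3.hot = 28  [terminal]
3. n4.sig = -2  [-2]
4. n5.hot = 11  [terminal]
5. n6.cnt = 23  [terminal]
6. n7.hot = 3  [terminal]
7. n4.val = "qq"  ["qq"]
8. n4.fin = true  [b.cnt > 22]
9. n4.key = -7  [b.cnt * -2 + 39]
10. n2.lab = 0  [A.key * 3 + 21]
11. n2.pre = true  [A.key > -8]
12. n8.acc = false  [C.pre == false]
13. n8.live = 11  [A.sig * -2 + 13]
14. n9.fin = 15  [terminal]
15. n10.hot = 8  [terminal]
16. n12.fin = 30  [terminal]
17. n11.lab = 24  [e.fin - 6]
18. n11.pre = false  [e.fin > 30]
19. n8.val = "ym"  ["ym"]
20. n1.val = "pym"  ["p" ++ B.val]
21. n1.fin = false  [C.pre == false]
22. n1.key = 8  [C.lab + 8]
23. n0.cnt = "kpym"  ["k" ++ A.val]
24. n0.fin = false  [A.key > 8]

8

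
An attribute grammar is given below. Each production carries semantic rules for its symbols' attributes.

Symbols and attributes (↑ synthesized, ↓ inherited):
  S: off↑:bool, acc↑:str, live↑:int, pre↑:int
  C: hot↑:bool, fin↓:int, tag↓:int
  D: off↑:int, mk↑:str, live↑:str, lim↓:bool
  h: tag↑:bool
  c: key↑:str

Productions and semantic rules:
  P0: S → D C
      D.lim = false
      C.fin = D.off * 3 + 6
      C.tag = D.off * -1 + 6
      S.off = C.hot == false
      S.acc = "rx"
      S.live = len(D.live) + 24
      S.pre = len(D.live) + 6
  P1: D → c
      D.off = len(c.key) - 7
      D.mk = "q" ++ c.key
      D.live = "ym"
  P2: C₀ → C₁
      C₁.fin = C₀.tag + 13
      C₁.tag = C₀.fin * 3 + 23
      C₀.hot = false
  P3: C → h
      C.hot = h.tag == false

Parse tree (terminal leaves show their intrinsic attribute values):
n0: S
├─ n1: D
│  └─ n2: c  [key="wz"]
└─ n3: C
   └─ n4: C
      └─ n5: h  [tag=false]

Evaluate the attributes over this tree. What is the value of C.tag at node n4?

-4

1. n1.lim = false  [false]
2. n2.key = "wz"  [terminal]
3. n1.off = -5  [len(c.key) - 7]
4. n1.mk = "qwz"  ["q" ++ c.key]
5. n1.live = "ym"  ["ym"]
6. n3.fin = -9  [D.off * 3 + 6]
7. n3.tag = 11  [D.off * -1 + 6]
8. n4.fin = 24  [C₀.tag + 13]
9. n4.tag = -4  [C₀.fin * 3 + 23]
10. n5.tag = false  [terminal]
11. n4.hot = true  [h.tag == false]
12. n3.hot = false  [false]
13. n0.off = true  [C.hot == false]
14. n0.acc = "rx"  ["rx"]
15. n0.live = 26  [len(D.live) + 24]
16. n0.pre = 8  [len(D.live) + 6]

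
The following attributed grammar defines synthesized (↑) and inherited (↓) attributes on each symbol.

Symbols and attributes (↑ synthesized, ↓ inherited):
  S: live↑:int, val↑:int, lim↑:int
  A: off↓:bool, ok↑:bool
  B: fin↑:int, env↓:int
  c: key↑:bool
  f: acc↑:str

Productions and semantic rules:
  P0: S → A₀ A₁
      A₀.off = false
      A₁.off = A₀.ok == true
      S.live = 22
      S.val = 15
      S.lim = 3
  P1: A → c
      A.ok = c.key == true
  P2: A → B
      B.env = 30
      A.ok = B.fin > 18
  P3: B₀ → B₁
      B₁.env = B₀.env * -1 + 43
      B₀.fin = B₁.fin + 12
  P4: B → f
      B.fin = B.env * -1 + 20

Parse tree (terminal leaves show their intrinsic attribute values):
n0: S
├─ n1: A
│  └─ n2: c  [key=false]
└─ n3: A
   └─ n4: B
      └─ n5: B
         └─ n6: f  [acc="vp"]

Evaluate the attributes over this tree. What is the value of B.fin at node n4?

19

1. n1.off = false  [false]
2. n2.key = false  [terminal]
3. n1.ok = false  [c.key == true]
4. n3.off = false  [A₀.ok == true]
5. n4.env = 30  [30]
6. n5.env = 13  [B₀.env * -1 + 43]
7. n6.acc = "vp"  [terminal]
8. n5.fin = 7  [B.env * -1 + 20]
9. n4.fin = 19  [B₁.fin + 12]
10. n3.ok = true  [B.fin > 18]
11. n0.live = 22  [22]
12. n0.val = 15  [15]
13. n0.lim = 3  [3]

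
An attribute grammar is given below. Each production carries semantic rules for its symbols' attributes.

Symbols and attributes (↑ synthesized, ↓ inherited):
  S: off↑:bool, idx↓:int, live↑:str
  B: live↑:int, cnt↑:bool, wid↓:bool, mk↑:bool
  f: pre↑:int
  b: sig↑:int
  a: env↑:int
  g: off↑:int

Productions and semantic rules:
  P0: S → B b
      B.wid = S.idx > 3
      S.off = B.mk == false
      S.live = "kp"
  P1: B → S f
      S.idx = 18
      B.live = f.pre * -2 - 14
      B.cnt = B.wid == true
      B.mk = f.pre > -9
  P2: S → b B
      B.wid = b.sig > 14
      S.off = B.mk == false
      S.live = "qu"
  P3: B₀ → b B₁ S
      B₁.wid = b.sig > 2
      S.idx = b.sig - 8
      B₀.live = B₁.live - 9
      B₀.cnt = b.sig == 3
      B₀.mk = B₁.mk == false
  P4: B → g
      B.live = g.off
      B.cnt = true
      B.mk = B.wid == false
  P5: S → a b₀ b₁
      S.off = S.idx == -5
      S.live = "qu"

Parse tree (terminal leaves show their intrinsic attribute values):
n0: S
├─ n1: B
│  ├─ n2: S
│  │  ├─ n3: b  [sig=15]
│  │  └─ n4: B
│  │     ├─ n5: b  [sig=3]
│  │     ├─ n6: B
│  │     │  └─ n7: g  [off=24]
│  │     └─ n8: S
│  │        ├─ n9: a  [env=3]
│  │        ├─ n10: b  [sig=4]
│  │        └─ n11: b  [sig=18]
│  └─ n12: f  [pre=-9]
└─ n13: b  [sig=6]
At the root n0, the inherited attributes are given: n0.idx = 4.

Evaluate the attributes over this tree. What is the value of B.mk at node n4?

1. n0.idx = 4  [given at root]
2. n1.wid = true  [S.idx > 3]
3. n2.idx = 18  [18]
4. n3.sig = 15  [terminal]
5. n4.wid = true  [b.sig > 14]
6. n5.sig = 3  [terminal]
7. n6.wid = true  [b.sig > 2]
8. n7.off = 24  [terminal]
9. n6.live = 24  [g.off]
10. n6.cnt = true  [true]
11. n6.mk = false  [B.wid == false]
12. n8.idx = -5  [b.sig - 8]
13. n9.env = 3  [terminal]
14. n10.sig = 4  [terminal]
15. n11.sig = 18  [terminal]
16. n8.off = true  [S.idx == -5]
17. n8.live = "qu"  ["qu"]
18. n4.live = 15  [B₁.live - 9]
19. n4.cnt = true  [b.sig == 3]
20. n4.mk = true  [B₁.mk == false]
21. n2.off = false  [B.mk == false]
22. n2.live = "qu"  ["qu"]
23. n12.pre = -9  [terminal]
24. n1.live = 4  [f.pre * -2 - 14]
25. n1.cnt = true  [B.wid == true]
26. n1.mk = false  [f.pre > -9]
27. n13.sig = 6  [terminal]
28. n0.off = true  [B.mk == false]
29. n0.live = "kp"  ["kp"]

true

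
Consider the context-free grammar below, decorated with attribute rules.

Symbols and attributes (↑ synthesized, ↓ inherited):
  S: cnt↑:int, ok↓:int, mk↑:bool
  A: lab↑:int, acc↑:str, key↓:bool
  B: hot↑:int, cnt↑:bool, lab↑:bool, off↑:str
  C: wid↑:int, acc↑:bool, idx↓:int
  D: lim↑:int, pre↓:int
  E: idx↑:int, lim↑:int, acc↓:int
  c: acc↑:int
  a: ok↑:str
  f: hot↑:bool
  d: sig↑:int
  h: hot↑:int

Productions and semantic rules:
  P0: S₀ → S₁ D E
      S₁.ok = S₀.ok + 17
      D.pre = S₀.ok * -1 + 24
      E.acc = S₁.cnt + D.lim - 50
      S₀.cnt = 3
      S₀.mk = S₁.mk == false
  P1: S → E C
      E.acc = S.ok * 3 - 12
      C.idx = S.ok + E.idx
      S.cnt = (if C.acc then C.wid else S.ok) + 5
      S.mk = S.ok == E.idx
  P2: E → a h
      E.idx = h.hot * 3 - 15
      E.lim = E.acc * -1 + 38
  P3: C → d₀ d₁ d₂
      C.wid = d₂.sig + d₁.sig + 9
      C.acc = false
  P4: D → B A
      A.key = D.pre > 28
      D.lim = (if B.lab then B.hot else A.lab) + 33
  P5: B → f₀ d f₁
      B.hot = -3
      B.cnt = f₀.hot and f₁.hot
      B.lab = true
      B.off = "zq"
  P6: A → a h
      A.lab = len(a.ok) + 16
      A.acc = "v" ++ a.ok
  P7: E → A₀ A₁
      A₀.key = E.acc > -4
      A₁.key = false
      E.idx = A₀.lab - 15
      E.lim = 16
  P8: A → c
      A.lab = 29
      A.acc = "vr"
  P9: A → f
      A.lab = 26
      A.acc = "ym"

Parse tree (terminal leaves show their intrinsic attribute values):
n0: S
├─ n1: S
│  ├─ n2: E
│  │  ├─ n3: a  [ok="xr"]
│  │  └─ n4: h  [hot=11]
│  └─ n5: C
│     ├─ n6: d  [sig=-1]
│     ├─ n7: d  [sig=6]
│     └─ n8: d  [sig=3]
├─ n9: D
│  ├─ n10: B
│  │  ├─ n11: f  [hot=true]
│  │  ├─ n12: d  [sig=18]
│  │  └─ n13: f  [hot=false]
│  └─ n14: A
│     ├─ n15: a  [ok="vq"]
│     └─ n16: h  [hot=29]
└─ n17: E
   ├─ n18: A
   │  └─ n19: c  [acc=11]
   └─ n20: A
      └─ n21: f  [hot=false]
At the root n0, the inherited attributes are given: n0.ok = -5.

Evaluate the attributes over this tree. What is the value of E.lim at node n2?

1. n0.ok = -5  [given at root]
2. n1.ok = 12  [S₀.ok + 17]
3. n2.acc = 24  [S.ok * 3 - 12]
4. n3.ok = "xr"  [terminal]
5. n4.hot = 11  [terminal]
6. n2.idx = 18  [h.hot * 3 - 15]
7. n2.lim = 14  [E.acc * -1 + 38]
8. n5.idx = 30  [S.ok + E.idx]
9. n6.sig = -1  [terminal]
10. n7.sig = 6  [terminal]
11. n8.sig = 3  [terminal]
12. n5.wid = 18  [d₂.sig + d₁.sig + 9]
13. n5.acc = false  [false]
14. n1.cnt = 17  [(if C.acc then C.wid else S.ok) + 5]
15. n1.mk = false  [S.ok == E.idx]
16. n9.pre = 29  [S₀.ok * -1 + 24]
17. n11.hot = true  [terminal]
18. n12.sig = 18  [terminal]
19. n13.hot = false  [terminal]
20. n10.hot = -3  [-3]
21. n10.cnt = false  [f₀.hot and f₁.hot]
22. n10.lab = true  [true]
23. n10.off = "zq"  ["zq"]
24. n14.key = true  [D.pre > 28]
25. n15.ok = "vq"  [terminal]
26. n16.hot = 29  [terminal]
27. n14.lab = 18  [len(a.ok) + 16]
28. n14.acc = "vvq"  ["v" ++ a.ok]
29. n9.lim = 30  [(if B.lab then B.hot else A.lab) + 33]
30. n17.acc = -3  [S₁.cnt + D.lim - 50]
31. n18.key = true  [E.acc > -4]
32. n19.acc = 11  [terminal]
33. n18.lab = 29  [29]
34. n18.acc = "vr"  ["vr"]
35. n20.key = false  [false]
36. n21.hot = false  [terminal]
37. n20.lab = 26  [26]
38. n20.acc = "ym"  ["ym"]
39. n17.idx = 14  [A₀.lab - 15]
40. n17.lim = 16  [16]
41. n0.cnt = 3  [3]
42. n0.mk = true  [S₁.mk == false]

14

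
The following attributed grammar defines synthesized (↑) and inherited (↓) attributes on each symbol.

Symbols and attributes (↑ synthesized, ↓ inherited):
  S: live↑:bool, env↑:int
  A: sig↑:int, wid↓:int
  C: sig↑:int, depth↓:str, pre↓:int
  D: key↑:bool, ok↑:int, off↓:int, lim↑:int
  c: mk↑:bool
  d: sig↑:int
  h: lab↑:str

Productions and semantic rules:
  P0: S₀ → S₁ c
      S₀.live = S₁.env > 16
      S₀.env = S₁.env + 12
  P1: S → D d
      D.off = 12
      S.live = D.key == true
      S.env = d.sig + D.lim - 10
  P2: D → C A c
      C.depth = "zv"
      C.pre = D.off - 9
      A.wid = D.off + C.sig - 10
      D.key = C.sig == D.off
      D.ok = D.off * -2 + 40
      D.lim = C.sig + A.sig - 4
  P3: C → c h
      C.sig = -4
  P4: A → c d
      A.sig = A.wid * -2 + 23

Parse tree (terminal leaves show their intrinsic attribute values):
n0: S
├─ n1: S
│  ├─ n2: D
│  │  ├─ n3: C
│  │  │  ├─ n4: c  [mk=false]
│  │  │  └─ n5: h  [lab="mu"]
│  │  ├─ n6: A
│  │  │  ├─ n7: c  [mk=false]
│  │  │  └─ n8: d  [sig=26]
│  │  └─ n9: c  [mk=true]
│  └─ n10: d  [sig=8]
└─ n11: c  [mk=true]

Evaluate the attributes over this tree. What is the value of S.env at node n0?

1. n2.off = 12  [12]
2. n3.depth = "zv"  ["zv"]
3. n3.pre = 3  [D.off - 9]
4. n4.mk = false  [terminal]
5. n5.lab = "mu"  [terminal]
6. n3.sig = -4  [-4]
7. n6.wid = -2  [D.off + C.sig - 10]
8. n7.mk = false  [terminal]
9. n8.sig = 26  [terminal]
10. n6.sig = 27  [A.wid * -2 + 23]
11. n9.mk = true  [terminal]
12. n2.key = false  [C.sig == D.off]
13. n2.ok = 16  [D.off * -2 + 40]
14. n2.lim = 19  [C.sig + A.sig - 4]
15. n10.sig = 8  [terminal]
16. n1.live = false  [D.key == true]
17. n1.env = 17  [d.sig + D.lim - 10]
18. n11.mk = true  [terminal]
19. n0.live = true  [S₁.env > 16]
20. n0.env = 29  [S₁.env + 12]

29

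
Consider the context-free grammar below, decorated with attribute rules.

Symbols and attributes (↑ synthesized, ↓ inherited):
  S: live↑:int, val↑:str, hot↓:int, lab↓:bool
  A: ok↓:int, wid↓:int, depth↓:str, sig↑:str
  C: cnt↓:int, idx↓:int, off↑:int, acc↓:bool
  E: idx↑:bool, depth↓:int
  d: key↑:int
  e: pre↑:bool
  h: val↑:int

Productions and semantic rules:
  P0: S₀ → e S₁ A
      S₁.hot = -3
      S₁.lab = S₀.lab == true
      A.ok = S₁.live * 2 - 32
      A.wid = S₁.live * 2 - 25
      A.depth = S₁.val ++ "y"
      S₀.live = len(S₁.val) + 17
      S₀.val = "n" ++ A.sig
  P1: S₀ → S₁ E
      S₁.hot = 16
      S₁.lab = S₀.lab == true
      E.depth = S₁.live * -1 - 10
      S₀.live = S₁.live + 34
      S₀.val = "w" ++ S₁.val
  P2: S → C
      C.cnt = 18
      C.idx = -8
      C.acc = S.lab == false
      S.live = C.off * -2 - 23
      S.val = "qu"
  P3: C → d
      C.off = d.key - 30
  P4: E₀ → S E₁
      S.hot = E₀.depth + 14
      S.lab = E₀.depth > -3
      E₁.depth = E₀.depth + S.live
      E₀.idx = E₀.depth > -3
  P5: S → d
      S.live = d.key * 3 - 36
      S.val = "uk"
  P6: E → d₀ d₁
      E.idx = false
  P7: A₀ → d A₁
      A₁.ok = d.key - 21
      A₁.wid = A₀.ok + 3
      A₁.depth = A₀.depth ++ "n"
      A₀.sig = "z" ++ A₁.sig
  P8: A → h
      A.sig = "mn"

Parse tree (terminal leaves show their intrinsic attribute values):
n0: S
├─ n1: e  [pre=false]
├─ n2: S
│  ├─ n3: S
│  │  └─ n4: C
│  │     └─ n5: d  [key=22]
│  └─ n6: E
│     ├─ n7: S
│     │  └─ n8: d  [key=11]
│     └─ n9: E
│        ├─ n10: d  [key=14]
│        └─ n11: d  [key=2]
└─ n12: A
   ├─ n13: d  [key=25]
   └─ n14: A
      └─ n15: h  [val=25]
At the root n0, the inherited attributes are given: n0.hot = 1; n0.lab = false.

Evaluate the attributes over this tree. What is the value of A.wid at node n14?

25

1. n0.hot = 1  [given at root]
2. n0.lab = false  [given at root]
3. n1.pre = false  [terminal]
4. n2.hot = -3  [-3]
5. n2.lab = false  [S₀.lab == true]
6. n3.hot = 16  [16]
7. n3.lab = false  [S₀.lab == true]
8. n4.cnt = 18  [18]
9. n4.idx = -8  [-8]
10. n4.acc = true  [S.lab == false]
11. n5.key = 22  [terminal]
12. n4.off = -8  [d.key - 30]
13. n3.live = -7  [C.off * -2 - 23]
14. n3.val = "qu"  ["qu"]
15. n6.depth = -3  [S₁.live * -1 - 10]
16. n7.hot = 11  [E₀.depth + 14]
17. n7.lab = false  [E₀.depth > -3]
18. n8.key = 11  [terminal]
19. n7.live = -3  [d.key * 3 - 36]
20. n7.val = "uk"  ["uk"]
21. n9.depth = -6  [E₀.depth + S.live]
22. n10.key = 14  [terminal]
23. n11.key = 2  [terminal]
24. n9.idx = false  [false]
25. n6.idx = false  [E₀.depth > -3]
26. n2.live = 27  [S₁.live + 34]
27. n2.val = "wqu"  ["w" ++ S₁.val]
28. n12.ok = 22  [S₁.live * 2 - 32]
29. n12.wid = 29  [S₁.live * 2 - 25]
30. n12.depth = "wquy"  [S₁.val ++ "y"]
31. n13.key = 25  [terminal]
32. n14.ok = 4  [d.key - 21]
33. n14.wid = 25  [A₀.ok + 3]
34. n14.depth = "wquyn"  [A₀.depth ++ "n"]
35. n15.val = 25  [terminal]
36. n14.sig = "mn"  ["mn"]
37. n12.sig = "zmn"  ["z" ++ A₁.sig]
38. n0.live = 20  [len(S₁.val) + 17]
39. n0.val = "nzmn"  ["n" ++ A.sig]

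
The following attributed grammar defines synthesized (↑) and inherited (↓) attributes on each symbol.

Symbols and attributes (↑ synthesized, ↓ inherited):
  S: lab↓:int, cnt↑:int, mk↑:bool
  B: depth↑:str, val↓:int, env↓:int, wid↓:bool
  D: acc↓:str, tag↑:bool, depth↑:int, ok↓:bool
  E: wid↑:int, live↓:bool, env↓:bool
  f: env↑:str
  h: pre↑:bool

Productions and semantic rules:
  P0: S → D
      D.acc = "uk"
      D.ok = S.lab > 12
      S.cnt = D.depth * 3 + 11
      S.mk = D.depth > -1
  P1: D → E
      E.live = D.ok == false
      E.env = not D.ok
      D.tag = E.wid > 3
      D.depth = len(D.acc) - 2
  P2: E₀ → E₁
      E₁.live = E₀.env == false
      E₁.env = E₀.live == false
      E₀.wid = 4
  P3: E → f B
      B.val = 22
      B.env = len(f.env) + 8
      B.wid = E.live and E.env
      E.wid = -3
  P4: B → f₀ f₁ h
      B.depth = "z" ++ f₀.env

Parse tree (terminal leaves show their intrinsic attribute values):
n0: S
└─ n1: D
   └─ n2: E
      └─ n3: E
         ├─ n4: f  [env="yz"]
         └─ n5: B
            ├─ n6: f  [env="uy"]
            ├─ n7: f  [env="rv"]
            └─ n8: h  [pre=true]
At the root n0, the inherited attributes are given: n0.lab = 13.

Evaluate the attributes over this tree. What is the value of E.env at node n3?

1. n0.lab = 13  [given at root]
2. n1.acc = "uk"  ["uk"]
3. n1.ok = true  [S.lab > 12]
4. n2.live = false  [D.ok == false]
5. n2.env = false  [not D.ok]
6. n3.live = true  [E₀.env == false]
7. n3.env = true  [E₀.live == false]
8. n4.env = "yz"  [terminal]
9. n5.val = 22  [22]
10. n5.env = 10  [len(f.env) + 8]
11. n5.wid = true  [E.live and E.env]
12. n6.env = "uy"  [terminal]
13. n7.env = "rv"  [terminal]
14. n8.pre = true  [terminal]
15. n5.depth = "zuy"  ["z" ++ f₀.env]
16. n3.wid = -3  [-3]
17. n2.wid = 4  [4]
18. n1.tag = true  [E.wid > 3]
19. n1.depth = 0  [len(D.acc) - 2]
20. n0.cnt = 11  [D.depth * 3 + 11]
21. n0.mk = true  [D.depth > -1]

true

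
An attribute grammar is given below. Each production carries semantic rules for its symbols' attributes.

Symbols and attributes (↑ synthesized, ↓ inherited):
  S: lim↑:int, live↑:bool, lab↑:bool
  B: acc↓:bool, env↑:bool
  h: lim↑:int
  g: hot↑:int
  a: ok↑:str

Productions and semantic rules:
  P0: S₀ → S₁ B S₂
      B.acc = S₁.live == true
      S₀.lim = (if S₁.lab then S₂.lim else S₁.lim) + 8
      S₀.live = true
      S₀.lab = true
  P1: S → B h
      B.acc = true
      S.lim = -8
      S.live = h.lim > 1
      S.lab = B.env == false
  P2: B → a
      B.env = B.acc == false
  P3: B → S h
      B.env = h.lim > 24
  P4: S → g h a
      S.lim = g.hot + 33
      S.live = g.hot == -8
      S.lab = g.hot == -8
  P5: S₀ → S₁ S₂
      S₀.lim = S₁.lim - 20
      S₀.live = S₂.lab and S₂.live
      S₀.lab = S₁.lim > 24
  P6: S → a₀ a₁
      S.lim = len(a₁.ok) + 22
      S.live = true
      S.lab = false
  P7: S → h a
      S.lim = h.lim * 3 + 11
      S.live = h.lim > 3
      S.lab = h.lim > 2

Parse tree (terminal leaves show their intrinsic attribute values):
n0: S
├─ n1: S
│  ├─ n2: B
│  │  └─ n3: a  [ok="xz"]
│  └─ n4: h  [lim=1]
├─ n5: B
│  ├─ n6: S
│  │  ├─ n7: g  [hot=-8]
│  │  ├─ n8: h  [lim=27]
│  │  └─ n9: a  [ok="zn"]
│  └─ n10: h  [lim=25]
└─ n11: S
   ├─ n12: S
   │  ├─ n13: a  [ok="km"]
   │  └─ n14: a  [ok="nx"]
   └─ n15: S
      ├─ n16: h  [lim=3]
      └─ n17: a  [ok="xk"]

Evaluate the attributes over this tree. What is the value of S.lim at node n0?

12

1. n2.acc = true  [true]
2. n3.ok = "xz"  [terminal]
3. n2.env = false  [B.acc == false]
4. n4.lim = 1  [terminal]
5. n1.lim = -8  [-8]
6. n1.live = false  [h.lim > 1]
7. n1.lab = true  [B.env == false]
8. n5.acc = false  [S₁.live == true]
9. n7.hot = -8  [terminal]
10. n8.lim = 27  [terminal]
11. n9.ok = "zn"  [terminal]
12. n6.lim = 25  [g.hot + 33]
13. n6.live = true  [g.hot == -8]
14. n6.lab = true  [g.hot == -8]
15. n10.lim = 25  [terminal]
16. n5.env = true  [h.lim > 24]
17. n13.ok = "km"  [terminal]
18. n14.ok = "nx"  [terminal]
19. n12.lim = 24  [len(a₁.ok) + 22]
20. n12.live = true  [true]
21. n12.lab = false  [false]
22. n16.lim = 3  [terminal]
23. n17.ok = "xk"  [terminal]
24. n15.lim = 20  [h.lim * 3 + 11]
25. n15.live = false  [h.lim > 3]
26. n15.lab = true  [h.lim > 2]
27. n11.lim = 4  [S₁.lim - 20]
28. n11.live = false  [S₂.lab and S₂.live]
29. n11.lab = false  [S₁.lim > 24]
30. n0.lim = 12  [(if S₁.lab then S₂.lim else S₁.lim) + 8]
31. n0.live = true  [true]
32. n0.lab = true  [true]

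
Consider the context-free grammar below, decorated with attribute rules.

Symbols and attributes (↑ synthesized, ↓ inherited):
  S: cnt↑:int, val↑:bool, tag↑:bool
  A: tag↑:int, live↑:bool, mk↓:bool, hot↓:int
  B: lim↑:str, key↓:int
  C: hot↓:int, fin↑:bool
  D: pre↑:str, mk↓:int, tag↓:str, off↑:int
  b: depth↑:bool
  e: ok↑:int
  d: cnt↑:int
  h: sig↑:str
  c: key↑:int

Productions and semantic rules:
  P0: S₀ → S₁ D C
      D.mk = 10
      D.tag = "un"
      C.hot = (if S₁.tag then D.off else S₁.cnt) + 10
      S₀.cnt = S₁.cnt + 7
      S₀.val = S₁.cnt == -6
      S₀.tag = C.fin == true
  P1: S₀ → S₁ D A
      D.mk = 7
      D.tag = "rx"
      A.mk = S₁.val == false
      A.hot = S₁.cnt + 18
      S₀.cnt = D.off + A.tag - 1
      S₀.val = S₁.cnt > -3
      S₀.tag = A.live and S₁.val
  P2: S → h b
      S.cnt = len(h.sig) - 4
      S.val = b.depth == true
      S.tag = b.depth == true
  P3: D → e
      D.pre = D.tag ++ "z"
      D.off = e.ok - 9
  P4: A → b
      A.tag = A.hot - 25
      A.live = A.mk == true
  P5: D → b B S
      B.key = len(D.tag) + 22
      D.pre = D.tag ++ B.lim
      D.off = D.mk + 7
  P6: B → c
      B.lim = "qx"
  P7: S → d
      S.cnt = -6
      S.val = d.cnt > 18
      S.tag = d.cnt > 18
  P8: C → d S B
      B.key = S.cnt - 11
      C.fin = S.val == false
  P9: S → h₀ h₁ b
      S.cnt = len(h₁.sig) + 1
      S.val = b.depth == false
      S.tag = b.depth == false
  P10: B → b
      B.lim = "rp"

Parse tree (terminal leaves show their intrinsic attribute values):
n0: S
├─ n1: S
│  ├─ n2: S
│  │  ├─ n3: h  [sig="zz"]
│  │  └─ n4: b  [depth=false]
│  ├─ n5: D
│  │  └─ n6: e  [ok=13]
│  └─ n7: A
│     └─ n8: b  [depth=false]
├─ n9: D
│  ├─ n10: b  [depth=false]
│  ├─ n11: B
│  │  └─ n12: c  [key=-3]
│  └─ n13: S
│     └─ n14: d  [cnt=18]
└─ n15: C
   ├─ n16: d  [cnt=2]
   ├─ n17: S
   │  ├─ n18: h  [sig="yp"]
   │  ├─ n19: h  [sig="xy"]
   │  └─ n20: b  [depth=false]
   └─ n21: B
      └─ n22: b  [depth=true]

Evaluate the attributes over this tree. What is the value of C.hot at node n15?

4

1. n3.sig = "zz"  [terminal]
2. n4.depth = false  [terminal]
3. n2.cnt = -2  [len(h.sig) - 4]
4. n2.val = false  [b.depth == true]
5. n2.tag = false  [b.depth == true]
6. n5.mk = 7  [7]
7. n5.tag = "rx"  ["rx"]
8. n6.ok = 13  [terminal]
9. n5.pre = "rxz"  [D.tag ++ "z"]
10. n5.off = 4  [e.ok - 9]
11. n7.mk = true  [S₁.val == false]
12. n7.hot = 16  [S₁.cnt + 18]
13. n8.depth = false  [terminal]
14. n7.tag = -9  [A.hot - 25]
15. n7.live = true  [A.mk == true]
16. n1.cnt = -6  [D.off + A.tag - 1]
17. n1.val = true  [S₁.cnt > -3]
18. n1.tag = false  [A.live and S₁.val]
19. n9.mk = 10  [10]
20. n9.tag = "un"  ["un"]
21. n10.depth = false  [terminal]
22. n11.key = 24  [len(D.tag) + 22]
23. n12.key = -3  [terminal]
24. n11.lim = "qx"  ["qx"]
25. n14.cnt = 18  [terminal]
26. n13.cnt = -6  [-6]
27. n13.val = false  [d.cnt > 18]
28. n13.tag = false  [d.cnt > 18]
29. n9.pre = "unqx"  [D.tag ++ B.lim]
30. n9.off = 17  [D.mk + 7]
31. n15.hot = 4  [(if S₁.tag then D.off else S₁.cnt) + 10]
32. n16.cnt = 2  [terminal]
33. n18.sig = "yp"  [terminal]
34. n19.sig = "xy"  [terminal]
35. n20.depth = false  [terminal]
36. n17.cnt = 3  [len(h₁.sig) + 1]
37. n17.val = true  [b.depth == false]
38. n17.tag = true  [b.depth == false]
39. n21.key = -8  [S.cnt - 11]
40. n22.depth = true  [terminal]
41. n21.lim = "rp"  ["rp"]
42. n15.fin = false  [S.val == false]
43. n0.cnt = 1  [S₁.cnt + 7]
44. n0.val = true  [S₁.cnt == -6]
45. n0.tag = false  [C.fin == true]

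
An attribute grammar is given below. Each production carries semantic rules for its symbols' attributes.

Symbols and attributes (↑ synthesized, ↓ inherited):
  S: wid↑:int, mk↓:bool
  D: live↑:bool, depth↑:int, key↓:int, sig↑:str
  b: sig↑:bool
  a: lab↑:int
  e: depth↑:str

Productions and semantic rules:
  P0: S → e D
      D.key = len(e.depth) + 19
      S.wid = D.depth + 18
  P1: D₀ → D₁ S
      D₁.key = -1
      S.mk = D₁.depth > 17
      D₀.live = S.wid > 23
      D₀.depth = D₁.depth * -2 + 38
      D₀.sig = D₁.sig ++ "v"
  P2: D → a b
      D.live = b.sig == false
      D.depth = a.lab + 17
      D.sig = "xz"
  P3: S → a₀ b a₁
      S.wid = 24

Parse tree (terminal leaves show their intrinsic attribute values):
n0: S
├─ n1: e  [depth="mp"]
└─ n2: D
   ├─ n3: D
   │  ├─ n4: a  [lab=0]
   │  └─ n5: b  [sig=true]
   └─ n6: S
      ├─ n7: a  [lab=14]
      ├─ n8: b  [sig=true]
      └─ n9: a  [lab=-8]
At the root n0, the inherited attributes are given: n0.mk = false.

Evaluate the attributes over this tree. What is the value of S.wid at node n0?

1. n0.mk = false  [given at root]
2. n1.depth = "mp"  [terminal]
3. n2.key = 21  [len(e.depth) + 19]
4. n3.key = -1  [-1]
5. n4.lab = 0  [terminal]
6. n5.sig = true  [terminal]
7. n3.live = false  [b.sig == false]
8. n3.depth = 17  [a.lab + 17]
9. n3.sig = "xz"  ["xz"]
10. n6.mk = false  [D₁.depth > 17]
11. n7.lab = 14  [terminal]
12. n8.sig = true  [terminal]
13. n9.lab = -8  [terminal]
14. n6.wid = 24  [24]
15. n2.live = true  [S.wid > 23]
16. n2.depth = 4  [D₁.depth * -2 + 38]
17. n2.sig = "xzv"  [D₁.sig ++ "v"]
18. n0.wid = 22  [D.depth + 18]

22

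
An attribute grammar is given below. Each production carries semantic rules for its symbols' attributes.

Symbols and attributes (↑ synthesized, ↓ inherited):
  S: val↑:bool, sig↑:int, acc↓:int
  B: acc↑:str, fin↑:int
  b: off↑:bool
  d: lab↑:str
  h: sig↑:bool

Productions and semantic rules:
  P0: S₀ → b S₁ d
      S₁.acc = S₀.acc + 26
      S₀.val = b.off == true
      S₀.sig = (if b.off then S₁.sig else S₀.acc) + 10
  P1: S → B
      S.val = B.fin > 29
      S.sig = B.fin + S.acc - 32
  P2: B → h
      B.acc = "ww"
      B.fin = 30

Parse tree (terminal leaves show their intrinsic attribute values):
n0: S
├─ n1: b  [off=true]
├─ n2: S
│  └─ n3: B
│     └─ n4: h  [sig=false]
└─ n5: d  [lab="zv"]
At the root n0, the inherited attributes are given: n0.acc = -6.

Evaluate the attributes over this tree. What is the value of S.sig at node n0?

1. n0.acc = -6  [given at root]
2. n1.off = true  [terminal]
3. n2.acc = 20  [S₀.acc + 26]
4. n4.sig = false  [terminal]
5. n3.acc = "ww"  ["ww"]
6. n3.fin = 30  [30]
7. n2.val = true  [B.fin > 29]
8. n2.sig = 18  [B.fin + S.acc - 32]
9. n5.lab = "zv"  [terminal]
10. n0.val = true  [b.off == true]
11. n0.sig = 28  [(if b.off then S₁.sig else S₀.acc) + 10]

28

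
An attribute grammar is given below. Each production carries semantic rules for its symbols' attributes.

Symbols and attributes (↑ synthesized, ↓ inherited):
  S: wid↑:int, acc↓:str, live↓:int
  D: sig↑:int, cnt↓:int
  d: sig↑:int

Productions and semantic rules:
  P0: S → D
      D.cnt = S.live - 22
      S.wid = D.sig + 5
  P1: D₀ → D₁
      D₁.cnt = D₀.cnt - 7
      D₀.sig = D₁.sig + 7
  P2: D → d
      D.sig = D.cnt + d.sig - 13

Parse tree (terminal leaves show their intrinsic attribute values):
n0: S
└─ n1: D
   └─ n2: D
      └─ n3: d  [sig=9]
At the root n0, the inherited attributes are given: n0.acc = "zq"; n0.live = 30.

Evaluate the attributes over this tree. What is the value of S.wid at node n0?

9

1. n0.acc = "zq"  [given at root]
2. n0.live = 30  [given at root]
3. n1.cnt = 8  [S.live - 22]
4. n2.cnt = 1  [D₀.cnt - 7]
5. n3.sig = 9  [terminal]
6. n2.sig = -3  [D.cnt + d.sig - 13]
7. n1.sig = 4  [D₁.sig + 7]
8. n0.wid = 9  [D.sig + 5]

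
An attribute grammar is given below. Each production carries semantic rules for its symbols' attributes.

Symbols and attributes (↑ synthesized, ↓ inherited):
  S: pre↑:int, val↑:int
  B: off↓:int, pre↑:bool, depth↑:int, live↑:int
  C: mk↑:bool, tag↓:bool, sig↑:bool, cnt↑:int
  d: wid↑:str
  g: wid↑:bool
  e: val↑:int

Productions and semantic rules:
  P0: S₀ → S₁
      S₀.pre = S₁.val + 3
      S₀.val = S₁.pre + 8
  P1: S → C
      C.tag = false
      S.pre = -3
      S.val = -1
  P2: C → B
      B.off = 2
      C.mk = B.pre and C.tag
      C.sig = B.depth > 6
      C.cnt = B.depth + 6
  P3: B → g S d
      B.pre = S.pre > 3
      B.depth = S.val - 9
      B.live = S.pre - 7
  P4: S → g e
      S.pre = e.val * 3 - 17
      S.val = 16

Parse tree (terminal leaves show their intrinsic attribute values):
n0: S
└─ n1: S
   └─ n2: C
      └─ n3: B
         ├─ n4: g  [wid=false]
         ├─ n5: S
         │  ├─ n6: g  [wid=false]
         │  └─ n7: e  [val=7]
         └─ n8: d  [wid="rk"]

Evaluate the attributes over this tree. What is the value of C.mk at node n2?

1. n2.tag = false  [false]
2. n3.off = 2  [2]
3. n4.wid = false  [terminal]
4. n6.wid = false  [terminal]
5. n7.val = 7  [terminal]
6. n5.pre = 4  [e.val * 3 - 17]
7. n5.val = 16  [16]
8. n8.wid = "rk"  [terminal]
9. n3.pre = true  [S.pre > 3]
10. n3.depth = 7  [S.val - 9]
11. n3.live = -3  [S.pre - 7]
12. n2.mk = false  [B.pre and C.tag]
13. n2.sig = true  [B.depth > 6]
14. n2.cnt = 13  [B.depth + 6]
15. n1.pre = -3  [-3]
16. n1.val = -1  [-1]
17. n0.pre = 2  [S₁.val + 3]
18. n0.val = 5  [S₁.pre + 8]

false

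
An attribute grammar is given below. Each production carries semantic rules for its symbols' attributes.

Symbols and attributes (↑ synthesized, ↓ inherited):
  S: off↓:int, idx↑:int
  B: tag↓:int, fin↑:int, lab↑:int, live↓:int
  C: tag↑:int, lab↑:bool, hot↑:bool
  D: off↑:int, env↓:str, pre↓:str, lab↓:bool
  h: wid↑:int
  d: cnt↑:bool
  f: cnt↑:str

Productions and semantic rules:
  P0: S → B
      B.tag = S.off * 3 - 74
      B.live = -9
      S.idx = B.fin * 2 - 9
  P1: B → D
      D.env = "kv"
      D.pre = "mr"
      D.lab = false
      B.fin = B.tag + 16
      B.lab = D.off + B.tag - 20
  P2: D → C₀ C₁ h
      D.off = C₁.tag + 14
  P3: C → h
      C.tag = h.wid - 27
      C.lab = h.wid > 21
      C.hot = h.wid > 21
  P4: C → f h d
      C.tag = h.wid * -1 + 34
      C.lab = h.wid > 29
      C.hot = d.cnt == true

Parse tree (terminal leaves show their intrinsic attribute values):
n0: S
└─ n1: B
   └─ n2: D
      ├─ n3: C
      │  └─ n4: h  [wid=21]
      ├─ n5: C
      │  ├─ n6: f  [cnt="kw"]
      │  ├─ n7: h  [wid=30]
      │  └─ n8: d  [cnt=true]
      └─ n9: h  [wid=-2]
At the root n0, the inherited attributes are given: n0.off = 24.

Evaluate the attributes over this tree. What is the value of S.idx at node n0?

1. n0.off = 24  [given at root]
2. n1.tag = -2  [S.off * 3 - 74]
3. n1.live = -9  [-9]
4. n2.env = "kv"  ["kv"]
5. n2.pre = "mr"  ["mr"]
6. n2.lab = false  [false]
7. n4.wid = 21  [terminal]
8. n3.tag = -6  [h.wid - 27]
9. n3.lab = false  [h.wid > 21]
10. n3.hot = false  [h.wid > 21]
11. n6.cnt = "kw"  [terminal]
12. n7.wid = 30  [terminal]
13. n8.cnt = true  [terminal]
14. n5.tag = 4  [h.wid * -1 + 34]
15. n5.lab = true  [h.wid > 29]
16. n5.hot = true  [d.cnt == true]
17. n9.wid = -2  [terminal]
18. n2.off = 18  [C₁.tag + 14]
19. n1.fin = 14  [B.tag + 16]
20. n1.lab = -4  [D.off + B.tag - 20]
21. n0.idx = 19  [B.fin * 2 - 9]

19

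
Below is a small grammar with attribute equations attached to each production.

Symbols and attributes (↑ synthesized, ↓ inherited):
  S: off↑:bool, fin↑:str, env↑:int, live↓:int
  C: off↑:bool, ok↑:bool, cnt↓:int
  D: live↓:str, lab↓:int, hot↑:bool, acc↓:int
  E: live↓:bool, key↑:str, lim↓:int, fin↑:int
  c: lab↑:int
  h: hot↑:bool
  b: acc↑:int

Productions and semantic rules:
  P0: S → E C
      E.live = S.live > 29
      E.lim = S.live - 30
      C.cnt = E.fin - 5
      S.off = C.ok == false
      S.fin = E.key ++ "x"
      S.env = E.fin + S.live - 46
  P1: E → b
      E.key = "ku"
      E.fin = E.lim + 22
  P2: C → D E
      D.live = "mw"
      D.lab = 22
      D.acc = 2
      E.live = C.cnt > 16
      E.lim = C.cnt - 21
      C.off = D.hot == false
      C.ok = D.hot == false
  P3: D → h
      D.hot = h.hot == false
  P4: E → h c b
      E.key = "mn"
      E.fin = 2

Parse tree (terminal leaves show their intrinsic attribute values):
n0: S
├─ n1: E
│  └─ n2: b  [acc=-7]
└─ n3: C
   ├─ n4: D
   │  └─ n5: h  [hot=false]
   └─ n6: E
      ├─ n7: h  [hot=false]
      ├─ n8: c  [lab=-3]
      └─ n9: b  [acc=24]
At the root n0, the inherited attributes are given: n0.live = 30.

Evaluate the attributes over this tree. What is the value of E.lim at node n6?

1. n0.live = 30  [given at root]
2. n1.live = true  [S.live > 29]
3. n1.lim = 0  [S.live - 30]
4. n2.acc = -7  [terminal]
5. n1.key = "ku"  ["ku"]
6. n1.fin = 22  [E.lim + 22]
7. n3.cnt = 17  [E.fin - 5]
8. n4.live = "mw"  ["mw"]
9. n4.lab = 22  [22]
10. n4.acc = 2  [2]
11. n5.hot = false  [terminal]
12. n4.hot = true  [h.hot == false]
13. n6.live = true  [C.cnt > 16]
14. n6.lim = -4  [C.cnt - 21]
15. n7.hot = false  [terminal]
16. n8.lab = -3  [terminal]
17. n9.acc = 24  [terminal]
18. n6.key = "mn"  ["mn"]
19. n6.fin = 2  [2]
20. n3.off = false  [D.hot == false]
21. n3.ok = false  [D.hot == false]
22. n0.off = true  [C.ok == false]
23. n0.fin = "kux"  [E.key ++ "x"]
24. n0.env = 6  [E.fin + S.live - 46]

-4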